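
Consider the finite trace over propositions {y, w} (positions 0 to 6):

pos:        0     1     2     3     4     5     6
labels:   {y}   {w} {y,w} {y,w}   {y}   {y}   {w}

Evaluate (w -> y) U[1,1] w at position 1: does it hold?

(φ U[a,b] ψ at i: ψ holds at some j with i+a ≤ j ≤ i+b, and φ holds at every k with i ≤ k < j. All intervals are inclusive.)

False

Need some j in [2,2] with w, and (w -> y) at every k in [1,j-1].
  j=2: w holds, but (w -> y) fails at k=1 → not this j.
No j in the window works → until fails.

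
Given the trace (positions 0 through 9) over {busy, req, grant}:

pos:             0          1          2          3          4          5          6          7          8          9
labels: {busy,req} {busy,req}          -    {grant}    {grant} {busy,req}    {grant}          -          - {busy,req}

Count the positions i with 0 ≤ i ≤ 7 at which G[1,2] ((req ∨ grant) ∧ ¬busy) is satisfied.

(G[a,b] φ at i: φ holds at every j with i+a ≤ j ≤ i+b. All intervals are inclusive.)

1

Evaluate at each i in [0,7]:
  i=0: ✗ (fails at j=1)
  i=1: ✗ (fails at j=2)
  i=2: ✓ (all of [3,4])
  i=3: ✗ (fails at j=5)
  i=4: ✗ (fails at j=5)
  i=5: ✗ (fails at j=7)
  i=6: ✗ (fails at j=7)
  i=7: ✗ (fails at j=8)
Positions where it holds: {2} → 1.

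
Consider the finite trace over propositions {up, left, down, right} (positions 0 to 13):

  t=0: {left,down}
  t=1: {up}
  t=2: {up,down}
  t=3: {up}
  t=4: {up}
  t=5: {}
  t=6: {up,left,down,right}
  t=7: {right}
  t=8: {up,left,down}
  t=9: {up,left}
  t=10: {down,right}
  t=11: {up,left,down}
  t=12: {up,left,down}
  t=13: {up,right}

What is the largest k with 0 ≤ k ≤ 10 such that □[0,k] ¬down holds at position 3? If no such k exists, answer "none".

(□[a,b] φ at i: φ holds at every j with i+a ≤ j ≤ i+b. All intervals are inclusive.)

2

¬down must hold from j=3 onward; find where it first fails.
  j=3: holds
  j=4: holds
  j=5: holds
  j=6: fails
Holds on [3,5], so largest k = 2.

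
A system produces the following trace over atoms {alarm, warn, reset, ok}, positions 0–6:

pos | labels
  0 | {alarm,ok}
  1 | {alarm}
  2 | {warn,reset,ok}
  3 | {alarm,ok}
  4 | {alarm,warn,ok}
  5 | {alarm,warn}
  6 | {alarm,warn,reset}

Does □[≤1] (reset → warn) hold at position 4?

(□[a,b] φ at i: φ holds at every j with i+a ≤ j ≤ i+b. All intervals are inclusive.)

Check (reset → warn) at every j in [4,5]:
  j=4: antecedent false → ✓
  j=5: antecedent false → ✓
All positions satisfy it → formula holds.

Holds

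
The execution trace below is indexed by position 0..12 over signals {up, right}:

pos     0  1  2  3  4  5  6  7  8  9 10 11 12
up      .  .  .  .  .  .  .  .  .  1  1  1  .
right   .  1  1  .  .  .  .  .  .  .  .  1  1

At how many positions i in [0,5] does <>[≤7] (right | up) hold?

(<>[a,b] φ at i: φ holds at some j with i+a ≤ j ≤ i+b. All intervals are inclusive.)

6

Evaluate at each i in [0,5]:
  i=0: ✓ (witness j=1)
  i=1: ✓ (witness j=1)
  i=2: ✓ (witness j=2)
  i=3: ✓ (witness j=9)
  i=4: ✓ (witness j=9)
  i=5: ✓ (witness j=9)
Positions where it holds: {0, 1, 2, 3, 4, 5} → 6.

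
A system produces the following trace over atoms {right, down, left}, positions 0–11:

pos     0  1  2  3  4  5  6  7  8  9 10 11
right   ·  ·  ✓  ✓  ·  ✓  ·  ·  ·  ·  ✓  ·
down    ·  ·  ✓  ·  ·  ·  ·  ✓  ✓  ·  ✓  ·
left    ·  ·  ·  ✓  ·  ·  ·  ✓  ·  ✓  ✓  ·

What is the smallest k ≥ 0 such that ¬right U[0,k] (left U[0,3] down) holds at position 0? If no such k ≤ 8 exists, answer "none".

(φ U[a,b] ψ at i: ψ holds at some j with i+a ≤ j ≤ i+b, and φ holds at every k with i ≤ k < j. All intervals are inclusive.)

Need earliest j ≥ 0 with (left U[0,3] down), and ¬right at every k in [0,j-1].
  j=0: rhs fails.
  j=1: rhs fails.
  j=2: rhs holds; lhs holds on [0,1]. k = 2.

2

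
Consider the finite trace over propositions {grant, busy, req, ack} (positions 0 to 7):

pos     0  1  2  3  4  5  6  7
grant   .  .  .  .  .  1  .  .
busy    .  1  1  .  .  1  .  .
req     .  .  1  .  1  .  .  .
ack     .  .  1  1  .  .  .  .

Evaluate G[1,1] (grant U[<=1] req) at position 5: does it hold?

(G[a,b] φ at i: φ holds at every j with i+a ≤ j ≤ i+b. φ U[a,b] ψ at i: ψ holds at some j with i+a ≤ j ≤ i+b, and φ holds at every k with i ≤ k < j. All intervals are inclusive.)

Check (grant U[<=1] req) at every j in [6,6]:
  j=6: fails
Fails at j=6 → formula fails.

No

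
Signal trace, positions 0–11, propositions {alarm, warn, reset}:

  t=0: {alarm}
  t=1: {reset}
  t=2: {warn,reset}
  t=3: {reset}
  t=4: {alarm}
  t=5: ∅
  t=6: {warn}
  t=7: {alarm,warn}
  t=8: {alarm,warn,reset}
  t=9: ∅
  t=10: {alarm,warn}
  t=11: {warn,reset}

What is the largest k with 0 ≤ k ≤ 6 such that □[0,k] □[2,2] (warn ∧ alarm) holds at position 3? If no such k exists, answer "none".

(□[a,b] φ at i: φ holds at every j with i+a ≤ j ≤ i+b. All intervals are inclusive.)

□[2,2] (warn ∧ alarm) must hold from j=3 onward; find where it first fails.
  j=3: fails → no k works.

none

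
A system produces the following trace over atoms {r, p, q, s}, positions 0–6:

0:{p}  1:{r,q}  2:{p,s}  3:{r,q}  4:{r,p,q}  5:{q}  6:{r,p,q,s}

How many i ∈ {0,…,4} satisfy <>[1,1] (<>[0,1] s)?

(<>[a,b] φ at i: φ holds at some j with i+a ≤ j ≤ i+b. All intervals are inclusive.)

3

Evaluate at each i in [0,4]:
  i=0: ✓ (witness j=1)
  i=1: ✓ (witness j=2)
  i=2: ✗ (none in [3,3])
  i=3: ✗ (none in [4,4])
  i=4: ✓ (witness j=5)
Positions where it holds: {0, 1, 4} → 3.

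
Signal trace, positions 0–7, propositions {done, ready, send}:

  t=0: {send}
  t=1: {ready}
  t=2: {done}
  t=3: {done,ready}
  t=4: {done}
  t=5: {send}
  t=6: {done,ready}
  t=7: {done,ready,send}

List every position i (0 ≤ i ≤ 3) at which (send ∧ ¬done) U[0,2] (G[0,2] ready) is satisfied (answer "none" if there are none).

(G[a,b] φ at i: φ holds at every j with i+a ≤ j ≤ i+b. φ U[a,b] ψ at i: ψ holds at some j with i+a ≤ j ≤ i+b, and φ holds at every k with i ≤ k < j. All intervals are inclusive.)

none

Evaluate at each i in [0,3]:
  i=0: ✗ (no rhs in [0,2])
  i=1: ✗ (no rhs in [1,3])
  i=2: ✗ (no rhs in [2,4])
  i=3: ✗ (no rhs in [3,5])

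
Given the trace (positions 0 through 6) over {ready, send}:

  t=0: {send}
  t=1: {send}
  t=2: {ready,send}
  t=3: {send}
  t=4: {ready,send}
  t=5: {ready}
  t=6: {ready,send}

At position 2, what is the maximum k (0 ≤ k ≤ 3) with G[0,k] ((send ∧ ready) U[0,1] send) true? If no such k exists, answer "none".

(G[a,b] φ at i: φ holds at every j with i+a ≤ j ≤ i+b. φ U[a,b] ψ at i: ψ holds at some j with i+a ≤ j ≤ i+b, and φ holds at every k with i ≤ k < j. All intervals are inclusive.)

2

((send ∧ ready) U[0,1] send) must hold from j=2 onward; find where it first fails.
  j=2: holds
  j=3: holds
  j=4: holds
  j=5: fails
Holds on [2,4], so largest k = 2.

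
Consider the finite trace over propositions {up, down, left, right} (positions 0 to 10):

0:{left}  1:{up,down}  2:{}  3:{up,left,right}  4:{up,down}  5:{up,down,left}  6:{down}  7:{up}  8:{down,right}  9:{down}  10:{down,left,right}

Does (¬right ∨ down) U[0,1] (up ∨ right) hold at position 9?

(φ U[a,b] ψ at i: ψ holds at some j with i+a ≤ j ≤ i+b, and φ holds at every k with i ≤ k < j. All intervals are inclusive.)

True

Need some j in [9,10] with (up ∨ right), and (¬right ∨ down) at every k in [9,j-1].
  j=9: (up ∨ right) false.
  j=10: (up ∨ right) holds; (¬right ∨ down) holds at every k in [9,9] → satisfied.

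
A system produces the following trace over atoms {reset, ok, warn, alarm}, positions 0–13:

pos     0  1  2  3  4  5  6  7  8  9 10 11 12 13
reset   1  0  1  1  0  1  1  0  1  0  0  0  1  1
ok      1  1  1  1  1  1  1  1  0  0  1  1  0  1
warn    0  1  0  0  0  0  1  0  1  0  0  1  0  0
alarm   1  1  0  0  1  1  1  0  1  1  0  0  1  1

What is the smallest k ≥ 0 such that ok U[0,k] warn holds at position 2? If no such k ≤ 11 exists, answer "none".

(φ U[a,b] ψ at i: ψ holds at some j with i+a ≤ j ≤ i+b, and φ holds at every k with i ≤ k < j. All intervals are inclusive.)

Need earliest j ≥ 2 with warn, and ok at every k in [2,j-1].
  j=2: rhs fails.
  j=3: rhs fails.
  j=4: rhs fails.
  j=5: rhs fails.
  j=6: rhs holds; lhs holds on [2,5]. k = 4.

4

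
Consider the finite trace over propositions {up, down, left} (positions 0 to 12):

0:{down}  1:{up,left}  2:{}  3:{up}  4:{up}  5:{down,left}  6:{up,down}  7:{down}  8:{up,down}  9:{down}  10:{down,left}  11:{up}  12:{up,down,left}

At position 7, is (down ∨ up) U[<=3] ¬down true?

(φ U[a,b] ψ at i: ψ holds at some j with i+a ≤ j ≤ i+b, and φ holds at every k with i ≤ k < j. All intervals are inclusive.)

Need some j in [7,10] with ¬down, and (down ∨ up) at every k in [7,j-1].
  j=7: ¬down false.
  j=8: ¬down false.
  j=9: ¬down false.
  j=10: ¬down false.
No j in the window works → until fails.

Does not hold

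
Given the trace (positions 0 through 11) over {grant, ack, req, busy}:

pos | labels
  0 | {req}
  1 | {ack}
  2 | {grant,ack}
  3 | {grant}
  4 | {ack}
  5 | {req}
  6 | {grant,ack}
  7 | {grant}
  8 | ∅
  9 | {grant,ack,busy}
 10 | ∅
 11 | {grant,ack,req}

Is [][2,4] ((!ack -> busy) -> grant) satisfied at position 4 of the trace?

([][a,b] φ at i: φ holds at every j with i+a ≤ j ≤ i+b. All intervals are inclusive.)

Holds

Check ((!ack -> busy) -> grant) at every j in [6,8]:
  j=6: antecedent true; consequent true → ✓
  j=7: antecedent false → ✓
  j=8: antecedent false → ✓
All positions satisfy it → formula holds.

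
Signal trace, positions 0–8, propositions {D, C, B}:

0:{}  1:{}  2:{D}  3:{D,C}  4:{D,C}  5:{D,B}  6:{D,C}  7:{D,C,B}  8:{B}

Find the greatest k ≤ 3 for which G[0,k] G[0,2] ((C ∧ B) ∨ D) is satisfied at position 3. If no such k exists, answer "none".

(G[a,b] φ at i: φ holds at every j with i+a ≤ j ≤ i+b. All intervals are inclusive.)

2

G[0,2] ((C ∧ B) ∨ D) must hold from j=3 onward; find where it first fails.
  j=3: holds
  j=4: holds
  j=5: holds
  j=6: fails
Holds on [3,5], so largest k = 2.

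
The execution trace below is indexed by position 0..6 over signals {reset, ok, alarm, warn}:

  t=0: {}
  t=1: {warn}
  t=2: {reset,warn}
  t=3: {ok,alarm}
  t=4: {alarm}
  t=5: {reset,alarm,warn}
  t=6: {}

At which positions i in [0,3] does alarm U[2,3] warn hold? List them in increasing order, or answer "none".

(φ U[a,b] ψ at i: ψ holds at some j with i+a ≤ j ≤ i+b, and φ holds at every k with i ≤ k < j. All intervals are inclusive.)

3

Evaluate at each i in [0,3]:
  i=0: ✗ (lhs fails at k=0 before rhs at j=2)
  i=1: ✗ (no rhs in [3,4])
  i=2: ✗ (lhs fails at k=2 before rhs at j=5)
  i=3: ✓ (rhs at j=5; lhs holds on [3,4])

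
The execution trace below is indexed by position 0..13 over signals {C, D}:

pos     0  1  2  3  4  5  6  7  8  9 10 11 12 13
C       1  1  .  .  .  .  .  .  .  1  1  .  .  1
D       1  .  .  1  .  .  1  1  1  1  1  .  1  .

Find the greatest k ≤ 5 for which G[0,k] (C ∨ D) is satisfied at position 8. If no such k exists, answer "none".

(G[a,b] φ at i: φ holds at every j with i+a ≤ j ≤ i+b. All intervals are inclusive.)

2

(C ∨ D) must hold from j=8 onward; find where it first fails.
  j=8: holds
  j=9: holds
  j=10: holds
  j=11: fails
Holds on [8,10], so largest k = 2.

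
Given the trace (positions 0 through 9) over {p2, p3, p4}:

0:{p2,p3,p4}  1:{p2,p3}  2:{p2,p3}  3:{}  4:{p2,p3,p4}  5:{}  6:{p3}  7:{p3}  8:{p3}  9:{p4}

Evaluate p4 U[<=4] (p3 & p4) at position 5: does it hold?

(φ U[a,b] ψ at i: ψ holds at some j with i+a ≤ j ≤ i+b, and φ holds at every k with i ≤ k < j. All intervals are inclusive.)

Does not hold

Need some j in [5,9] with (p3 & p4), and p4 at every k in [5,j-1].
  j=5: (p3 & p4) false.
  j=6: (p3 & p4) false.
  j=7: (p3 & p4) false.
  j=8: (p3 & p4) false.
  j=9: (p3 & p4) false.
No j in the window works → until fails.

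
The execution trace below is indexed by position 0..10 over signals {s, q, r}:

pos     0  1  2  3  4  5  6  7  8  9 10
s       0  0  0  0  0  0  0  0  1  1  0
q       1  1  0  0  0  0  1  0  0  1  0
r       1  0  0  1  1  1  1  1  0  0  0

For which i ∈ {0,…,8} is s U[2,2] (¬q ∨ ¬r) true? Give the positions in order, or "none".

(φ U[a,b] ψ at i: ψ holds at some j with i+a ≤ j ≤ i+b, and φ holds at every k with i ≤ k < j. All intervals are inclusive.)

8

Evaluate at each i in [0,8]:
  i=0: ✗ (lhs fails at k=0 before rhs at j=2)
  i=1: ✗ (lhs fails at k=1 before rhs at j=3)
  i=2: ✗ (lhs fails at k=2 before rhs at j=4)
  i=3: ✗ (lhs fails at k=3 before rhs at j=5)
  i=4: ✗ (no rhs in [6,6])
  i=5: ✗ (lhs fails at k=5 before rhs at j=7)
  i=6: ✗ (lhs fails at k=6 before rhs at j=8)
  i=7: ✗ (lhs fails at k=7 before rhs at j=9)
  i=8: ✓ (rhs at j=10; lhs holds on [8,9])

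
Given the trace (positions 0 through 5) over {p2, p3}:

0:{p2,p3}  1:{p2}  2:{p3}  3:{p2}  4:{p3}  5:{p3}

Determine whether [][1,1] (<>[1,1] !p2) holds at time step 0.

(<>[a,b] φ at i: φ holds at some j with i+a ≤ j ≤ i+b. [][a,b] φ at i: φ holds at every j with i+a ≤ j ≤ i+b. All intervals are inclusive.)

True

Check <>[1,1] !p2 at every j in [1,1]:
  j=1: holds (witness at 2)
All positions satisfy it → formula holds.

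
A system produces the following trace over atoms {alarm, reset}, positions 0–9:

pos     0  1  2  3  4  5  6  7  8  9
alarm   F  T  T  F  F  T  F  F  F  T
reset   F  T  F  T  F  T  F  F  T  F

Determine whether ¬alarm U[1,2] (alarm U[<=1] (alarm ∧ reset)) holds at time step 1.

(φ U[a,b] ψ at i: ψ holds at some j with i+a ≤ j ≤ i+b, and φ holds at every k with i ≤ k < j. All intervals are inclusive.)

Need some j in [2,3] with (alarm U[<=1] (alarm ∧ reset)), and ¬alarm at every k in [1,j-1].
  j=2: (alarm U[<=1] (alarm ∧ reset)) — fails.
  j=3: (alarm U[<=1] (alarm ∧ reset)) — fails.
No j in the window works → until fails.

False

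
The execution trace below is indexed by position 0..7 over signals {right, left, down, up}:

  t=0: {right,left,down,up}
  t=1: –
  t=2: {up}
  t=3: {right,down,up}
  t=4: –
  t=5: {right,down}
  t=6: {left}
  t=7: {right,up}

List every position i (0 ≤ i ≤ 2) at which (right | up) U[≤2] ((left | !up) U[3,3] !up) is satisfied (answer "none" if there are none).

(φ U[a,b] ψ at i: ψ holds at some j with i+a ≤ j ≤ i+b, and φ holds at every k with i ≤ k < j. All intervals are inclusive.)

none

Evaluate at each i in [0,2]:
  i=0: ✗ (no rhs in [0,2])
  i=1: ✗ (no rhs in [1,3])
  i=2: ✗ (no rhs in [2,4])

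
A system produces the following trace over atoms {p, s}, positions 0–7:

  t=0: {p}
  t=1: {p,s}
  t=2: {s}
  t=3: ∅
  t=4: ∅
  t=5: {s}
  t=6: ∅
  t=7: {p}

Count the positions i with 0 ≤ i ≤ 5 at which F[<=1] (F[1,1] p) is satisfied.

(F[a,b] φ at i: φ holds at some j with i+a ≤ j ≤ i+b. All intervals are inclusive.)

Evaluate at each i in [0,5]:
  i=0: ✓ (witness j=0)
  i=1: ✗ (none in [1,2])
  i=2: ✗ (none in [2,3])
  i=3: ✗ (none in [3,4])
  i=4: ✗ (none in [4,5])
  i=5: ✓ (witness j=6)
Positions where it holds: {0, 5} → 2.

2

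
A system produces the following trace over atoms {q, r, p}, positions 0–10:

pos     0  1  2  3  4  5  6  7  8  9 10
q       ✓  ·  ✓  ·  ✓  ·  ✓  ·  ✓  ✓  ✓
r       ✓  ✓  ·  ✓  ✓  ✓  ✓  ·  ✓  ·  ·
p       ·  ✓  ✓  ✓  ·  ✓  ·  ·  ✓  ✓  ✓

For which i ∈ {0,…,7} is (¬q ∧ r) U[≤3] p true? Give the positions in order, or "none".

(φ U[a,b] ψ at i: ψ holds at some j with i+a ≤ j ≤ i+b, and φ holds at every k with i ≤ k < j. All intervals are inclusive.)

1, 2, 3, 5

Evaluate at each i in [0,7]:
  i=0: ✗ (lhs fails at k=0 before rhs at j=1)
  i=1: ✓ (rhs at j=1)
  i=2: ✓ (rhs at j=2)
  i=3: ✓ (rhs at j=3)
  i=4: ✗ (lhs fails at k=4 before rhs at j=5)
  i=5: ✓ (rhs at j=5)
  i=6: ✗ (lhs fails at k=6 before rhs at j=8)
  i=7: ✗ (lhs fails at k=7 before rhs at j=8)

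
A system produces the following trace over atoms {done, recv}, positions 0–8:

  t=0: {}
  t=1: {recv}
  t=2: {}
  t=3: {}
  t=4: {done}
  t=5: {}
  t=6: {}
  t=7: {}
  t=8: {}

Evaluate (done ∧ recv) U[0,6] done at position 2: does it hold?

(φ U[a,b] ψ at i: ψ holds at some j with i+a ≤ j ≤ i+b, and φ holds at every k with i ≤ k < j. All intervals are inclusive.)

Need some j in [2,8] with done, and (done ∧ recv) at every k in [2,j-1].
  j=2: done false.
  j=3: done false.
  j=4: done holds, but (done ∧ recv) fails at k=2 → not this j.
  j=5: done false.
  j=6: done false.
  j=7: done false.
  j=8: done false.
No j in the window works → until fails.

No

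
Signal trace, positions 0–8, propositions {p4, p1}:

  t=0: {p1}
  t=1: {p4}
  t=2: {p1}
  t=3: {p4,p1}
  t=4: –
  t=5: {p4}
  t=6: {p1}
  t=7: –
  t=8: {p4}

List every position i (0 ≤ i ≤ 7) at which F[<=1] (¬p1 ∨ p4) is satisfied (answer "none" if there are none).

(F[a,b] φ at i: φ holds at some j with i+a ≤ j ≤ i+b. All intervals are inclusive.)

Evaluate at each i in [0,7]:
  i=0: ✓ (witness j=1)
  i=1: ✓ (witness j=1)
  i=2: ✓ (witness j=3)
  i=3: ✓ (witness j=3)
  i=4: ✓ (witness j=4)
  i=5: ✓ (witness j=5)
  i=6: ✓ (witness j=7)
  i=7: ✓ (witness j=7)

0, 1, 2, 3, 4, 5, 6, 7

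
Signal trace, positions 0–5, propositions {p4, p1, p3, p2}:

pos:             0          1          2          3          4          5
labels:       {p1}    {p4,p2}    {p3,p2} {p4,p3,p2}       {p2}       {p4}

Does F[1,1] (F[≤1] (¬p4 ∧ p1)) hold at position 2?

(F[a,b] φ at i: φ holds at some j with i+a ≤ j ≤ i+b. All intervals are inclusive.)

Check F[≤1] (¬p4 ∧ p1) at each j in [3,3]:
  j=3: fails (none in [3,4])
No position in the window satisfies it → formula fails.

No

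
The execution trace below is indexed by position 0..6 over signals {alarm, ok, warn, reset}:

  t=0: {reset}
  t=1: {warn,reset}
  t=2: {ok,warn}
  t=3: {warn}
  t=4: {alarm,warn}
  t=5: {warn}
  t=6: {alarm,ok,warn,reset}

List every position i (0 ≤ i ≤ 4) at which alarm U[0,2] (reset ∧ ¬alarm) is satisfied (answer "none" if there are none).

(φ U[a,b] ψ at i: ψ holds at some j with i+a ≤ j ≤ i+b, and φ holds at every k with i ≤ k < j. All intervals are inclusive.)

Evaluate at each i in [0,4]:
  i=0: ✓ (rhs at j=0)
  i=1: ✓ (rhs at j=1)
  i=2: ✗ (no rhs in [2,4])
  i=3: ✗ (no rhs in [3,5])
  i=4: ✗ (no rhs in [4,6])

0, 1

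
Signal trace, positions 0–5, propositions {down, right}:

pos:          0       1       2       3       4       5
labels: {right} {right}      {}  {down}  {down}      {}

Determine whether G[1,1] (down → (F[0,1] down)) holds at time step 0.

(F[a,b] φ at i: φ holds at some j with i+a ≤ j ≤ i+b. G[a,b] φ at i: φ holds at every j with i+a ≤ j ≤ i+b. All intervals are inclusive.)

Check (down → (F[0,1] down)) at every j in [1,1]:
  j=1: antecedent false → ✓
All positions satisfy it → formula holds.

True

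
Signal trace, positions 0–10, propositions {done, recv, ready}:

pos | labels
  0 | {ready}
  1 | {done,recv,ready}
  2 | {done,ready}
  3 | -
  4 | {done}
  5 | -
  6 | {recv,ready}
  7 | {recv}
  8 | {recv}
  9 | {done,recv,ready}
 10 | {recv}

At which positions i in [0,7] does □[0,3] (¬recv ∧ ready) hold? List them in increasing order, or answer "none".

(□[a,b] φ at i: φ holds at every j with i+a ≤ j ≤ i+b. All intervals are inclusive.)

none

Evaluate at each i in [0,7]:
  i=0: ✗ (fails at j=1)
  i=1: ✗ (fails at j=1)
  i=2: ✗ (fails at j=3)
  i=3: ✗ (fails at j=3)
  i=4: ✗ (fails at j=4)
  i=5: ✗ (fails at j=5)
  i=6: ✗ (fails at j=6)
  i=7: ✗ (fails at j=7)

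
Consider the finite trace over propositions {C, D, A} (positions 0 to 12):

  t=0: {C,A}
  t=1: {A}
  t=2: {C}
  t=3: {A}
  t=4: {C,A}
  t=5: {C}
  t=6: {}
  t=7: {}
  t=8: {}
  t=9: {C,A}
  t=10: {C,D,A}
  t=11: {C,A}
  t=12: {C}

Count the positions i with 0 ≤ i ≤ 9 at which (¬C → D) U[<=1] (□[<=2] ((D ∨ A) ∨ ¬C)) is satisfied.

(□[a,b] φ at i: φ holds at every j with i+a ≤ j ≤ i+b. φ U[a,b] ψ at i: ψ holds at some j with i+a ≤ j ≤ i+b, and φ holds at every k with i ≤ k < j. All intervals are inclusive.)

Evaluate at each i in [0,9]:
  i=0: ✗ (no rhs in [0,1])
  i=1: ✗ (no rhs in [1,2])
  i=2: ✗ (no rhs in [2,3])
  i=3: ✗ (no rhs in [3,4])
  i=4: ✗ (no rhs in [4,5])
  i=5: ✓ (rhs at j=6; lhs holds on [5,5])
  i=6: ✓ (rhs at j=6)
  i=7: ✓ (rhs at j=7)
  i=8: ✓ (rhs at j=8)
  i=9: ✓ (rhs at j=9)
Positions where it holds: {5, 6, 7, 8, 9} → 5.

5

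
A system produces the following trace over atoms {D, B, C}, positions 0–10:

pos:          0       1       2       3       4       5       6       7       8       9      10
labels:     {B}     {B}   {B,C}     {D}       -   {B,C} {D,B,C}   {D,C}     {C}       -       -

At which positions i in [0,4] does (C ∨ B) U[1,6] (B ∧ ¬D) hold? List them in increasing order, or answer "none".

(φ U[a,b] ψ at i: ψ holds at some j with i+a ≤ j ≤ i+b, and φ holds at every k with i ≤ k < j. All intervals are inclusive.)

Evaluate at each i in [0,4]:
  i=0: ✓ (rhs at j=1; lhs holds on [0,0])
  i=1: ✓ (rhs at j=2; lhs holds on [1,1])
  i=2: ✗ (lhs fails at k=3 before rhs at j=5)
  i=3: ✗ (lhs fails at k=3 before rhs at j=5)
  i=4: ✗ (lhs fails at k=4 before rhs at j=5)

0, 1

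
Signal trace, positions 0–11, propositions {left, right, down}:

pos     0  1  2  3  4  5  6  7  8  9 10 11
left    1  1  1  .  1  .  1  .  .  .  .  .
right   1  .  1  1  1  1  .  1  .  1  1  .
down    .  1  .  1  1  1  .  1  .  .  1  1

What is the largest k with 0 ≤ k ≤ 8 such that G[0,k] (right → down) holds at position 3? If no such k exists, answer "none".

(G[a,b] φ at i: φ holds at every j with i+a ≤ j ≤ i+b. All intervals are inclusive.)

5

(right → down) must hold from j=3 onward; find where it first fails.
  j=3: holds
  j=4: holds
  j=5: holds
  j=6: holds
  j=7: holds
  j=8: holds
  j=9: fails
Holds on [3,8], so largest k = 5.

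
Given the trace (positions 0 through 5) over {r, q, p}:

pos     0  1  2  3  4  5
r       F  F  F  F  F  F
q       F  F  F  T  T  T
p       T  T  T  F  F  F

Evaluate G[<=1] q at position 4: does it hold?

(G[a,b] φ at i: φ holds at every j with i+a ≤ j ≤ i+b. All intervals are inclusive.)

Check q at every j in [4,5]:
  j=4: true
  j=5: true
All positions satisfy it → formula holds.

True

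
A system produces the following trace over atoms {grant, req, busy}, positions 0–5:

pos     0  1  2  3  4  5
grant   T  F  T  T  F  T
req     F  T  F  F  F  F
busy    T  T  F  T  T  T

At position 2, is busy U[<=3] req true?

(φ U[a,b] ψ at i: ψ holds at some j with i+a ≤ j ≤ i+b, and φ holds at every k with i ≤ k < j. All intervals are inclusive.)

Need some j in [2,5] with req, and busy at every k in [2,j-1].
  j=2: req false.
  j=3: req false.
  j=4: req false.
  j=5: req false.
No j in the window works → until fails.

Does not hold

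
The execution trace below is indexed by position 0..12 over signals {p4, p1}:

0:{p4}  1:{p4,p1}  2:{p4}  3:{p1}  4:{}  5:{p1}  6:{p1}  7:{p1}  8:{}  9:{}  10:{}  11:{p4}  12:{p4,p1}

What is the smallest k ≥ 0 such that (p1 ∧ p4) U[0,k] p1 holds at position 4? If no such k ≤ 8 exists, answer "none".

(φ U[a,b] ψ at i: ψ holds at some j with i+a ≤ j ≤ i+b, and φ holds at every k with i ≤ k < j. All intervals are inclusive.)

Need earliest j ≥ 4 with p1, and (p1 ∧ p4) at every k in [4,j-1].
  j=4: rhs fails.
  j=5: rhs holds but lhs fails at k=4.
  j=6: rhs holds but lhs fails at k=4.
  j=7: rhs holds but lhs fails at k=4.
  j=8: rhs fails.
  j=9: rhs fails.
  j=10: rhs fails.
  j=11: rhs fails.
  j=12: rhs holds but lhs fails at k=4.
No witness within the range → none.

none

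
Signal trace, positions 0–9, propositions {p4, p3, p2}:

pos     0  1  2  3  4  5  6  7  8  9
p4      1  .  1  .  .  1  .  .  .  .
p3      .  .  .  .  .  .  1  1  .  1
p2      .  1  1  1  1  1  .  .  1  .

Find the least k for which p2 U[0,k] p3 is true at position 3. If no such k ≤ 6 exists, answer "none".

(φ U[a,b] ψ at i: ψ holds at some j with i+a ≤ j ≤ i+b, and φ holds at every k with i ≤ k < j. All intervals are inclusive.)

Need earliest j ≥ 3 with p3, and p2 at every k in [3,j-1].
  j=3: rhs fails.
  j=4: rhs fails.
  j=5: rhs fails.
  j=6: rhs holds; lhs holds on [3,5]. k = 3.

3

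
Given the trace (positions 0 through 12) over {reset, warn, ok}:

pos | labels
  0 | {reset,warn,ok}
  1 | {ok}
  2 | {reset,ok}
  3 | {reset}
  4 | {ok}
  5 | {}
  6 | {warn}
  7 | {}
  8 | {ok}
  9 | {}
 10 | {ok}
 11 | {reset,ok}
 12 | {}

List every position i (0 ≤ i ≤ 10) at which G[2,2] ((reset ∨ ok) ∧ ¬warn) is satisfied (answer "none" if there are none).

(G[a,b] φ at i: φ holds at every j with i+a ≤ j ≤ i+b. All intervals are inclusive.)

0, 1, 2, 6, 8, 9

Evaluate at each i in [0,10]:
  i=0: ✓ (all of [2,2])
  i=1: ✓ (all of [3,3])
  i=2: ✓ (all of [4,4])
  i=3: ✗ (fails at j=5)
  i=4: ✗ (fails at j=6)
  i=5: ✗ (fails at j=7)
  i=6: ✓ (all of [8,8])
  i=7: ✗ (fails at j=9)
  i=8: ✓ (all of [10,10])
  i=9: ✓ (all of [11,11])
  i=10: ✗ (fails at j=12)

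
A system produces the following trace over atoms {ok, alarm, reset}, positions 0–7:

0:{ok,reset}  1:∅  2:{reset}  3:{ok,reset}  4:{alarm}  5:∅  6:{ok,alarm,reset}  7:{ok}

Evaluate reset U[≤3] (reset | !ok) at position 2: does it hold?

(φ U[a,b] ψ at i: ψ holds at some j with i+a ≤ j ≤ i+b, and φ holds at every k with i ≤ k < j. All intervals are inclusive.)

Need some j in [2,5] with (reset | !ok), and reset at every k in [2,j-1].
  j=2: (reset | !ok) holds; no prefix to check → satisfied.

True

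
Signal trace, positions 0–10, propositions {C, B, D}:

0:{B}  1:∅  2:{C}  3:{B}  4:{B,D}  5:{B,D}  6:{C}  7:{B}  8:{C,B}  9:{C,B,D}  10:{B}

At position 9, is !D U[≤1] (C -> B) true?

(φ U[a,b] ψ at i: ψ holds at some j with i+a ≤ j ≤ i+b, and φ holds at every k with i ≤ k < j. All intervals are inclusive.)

Holds

Need some j in [9,10] with (C -> B), and !D at every k in [9,j-1].
  j=9: (C -> B) holds; no prefix to check → satisfied.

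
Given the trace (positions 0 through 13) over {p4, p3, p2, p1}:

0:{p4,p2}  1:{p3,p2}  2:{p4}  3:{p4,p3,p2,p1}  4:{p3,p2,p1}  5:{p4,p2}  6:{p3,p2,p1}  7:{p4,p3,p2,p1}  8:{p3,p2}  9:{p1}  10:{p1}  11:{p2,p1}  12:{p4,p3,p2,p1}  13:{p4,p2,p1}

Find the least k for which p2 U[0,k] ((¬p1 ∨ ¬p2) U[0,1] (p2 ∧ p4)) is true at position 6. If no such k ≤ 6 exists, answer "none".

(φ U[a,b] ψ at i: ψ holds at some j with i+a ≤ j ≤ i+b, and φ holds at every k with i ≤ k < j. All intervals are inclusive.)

1

Need earliest j ≥ 6 with ((¬p1 ∨ ¬p2) U[0,1] (p2 ∧ p4)), and p2 at every k in [6,j-1].
  j=6: rhs fails.
  j=7: rhs holds; lhs holds on [6,6]. k = 1.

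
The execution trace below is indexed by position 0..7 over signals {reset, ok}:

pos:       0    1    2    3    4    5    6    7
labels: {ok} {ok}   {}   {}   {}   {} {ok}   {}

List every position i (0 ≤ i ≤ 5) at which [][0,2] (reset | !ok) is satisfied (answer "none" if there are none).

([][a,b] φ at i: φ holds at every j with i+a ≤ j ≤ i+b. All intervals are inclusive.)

2, 3

Evaluate at each i in [0,5]:
  i=0: ✗ (fails at j=0)
  i=1: ✗ (fails at j=1)
  i=2: ✓ (all of [2,4])
  i=3: ✓ (all of [3,5])
  i=4: ✗ (fails at j=6)
  i=5: ✗ (fails at j=6)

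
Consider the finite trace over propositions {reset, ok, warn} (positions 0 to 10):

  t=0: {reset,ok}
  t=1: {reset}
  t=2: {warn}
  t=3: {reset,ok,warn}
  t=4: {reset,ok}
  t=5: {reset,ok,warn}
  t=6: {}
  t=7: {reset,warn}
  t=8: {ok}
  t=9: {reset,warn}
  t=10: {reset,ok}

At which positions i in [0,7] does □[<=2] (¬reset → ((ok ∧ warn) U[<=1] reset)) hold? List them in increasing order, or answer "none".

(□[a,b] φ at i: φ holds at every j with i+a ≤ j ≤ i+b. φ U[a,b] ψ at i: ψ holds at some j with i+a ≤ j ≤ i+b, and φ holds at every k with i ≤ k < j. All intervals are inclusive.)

3

Evaluate at each i in [0,7]:
  i=0: ✗ (fails at j=2)
  i=1: ✗ (fails at j=2)
  i=2: ✗ (fails at j=2)
  i=3: ✓ (all of [3,5])
  i=4: ✗ (fails at j=6)
  i=5: ✗ (fails at j=6)
  i=6: ✗ (fails at j=6)
  i=7: ✗ (fails at j=8)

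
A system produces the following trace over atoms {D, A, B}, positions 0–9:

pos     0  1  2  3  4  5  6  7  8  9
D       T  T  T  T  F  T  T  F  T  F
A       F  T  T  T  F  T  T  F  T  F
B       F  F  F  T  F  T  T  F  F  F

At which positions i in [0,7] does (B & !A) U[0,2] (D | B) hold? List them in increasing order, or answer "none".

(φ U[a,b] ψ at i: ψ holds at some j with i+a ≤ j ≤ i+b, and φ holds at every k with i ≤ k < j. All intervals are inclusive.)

0, 1, 2, 3, 5, 6

Evaluate at each i in [0,7]:
  i=0: ✓ (rhs at j=0)
  i=1: ✓ (rhs at j=1)
  i=2: ✓ (rhs at j=2)
  i=3: ✓ (rhs at j=3)
  i=4: ✗ (lhs fails at k=4 before rhs at j=5)
  i=5: ✓ (rhs at j=5)
  i=6: ✓ (rhs at j=6)
  i=7: ✗ (lhs fails at k=7 before rhs at j=8)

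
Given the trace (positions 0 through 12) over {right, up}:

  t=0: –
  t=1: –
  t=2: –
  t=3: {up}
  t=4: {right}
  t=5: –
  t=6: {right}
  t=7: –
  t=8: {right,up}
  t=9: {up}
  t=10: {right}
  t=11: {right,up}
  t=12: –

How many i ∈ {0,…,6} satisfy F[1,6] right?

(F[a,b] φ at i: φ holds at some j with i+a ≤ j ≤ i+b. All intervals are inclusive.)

7

Evaluate at each i in [0,6]:
  i=0: ✓ (witness j=4)
  i=1: ✓ (witness j=4)
  i=2: ✓ (witness j=4)
  i=3: ✓ (witness j=4)
  i=4: ✓ (witness j=6)
  i=5: ✓ (witness j=6)
  i=6: ✓ (witness j=8)
Positions where it holds: {0, 1, 2, 3, 4, 5, 6} → 7.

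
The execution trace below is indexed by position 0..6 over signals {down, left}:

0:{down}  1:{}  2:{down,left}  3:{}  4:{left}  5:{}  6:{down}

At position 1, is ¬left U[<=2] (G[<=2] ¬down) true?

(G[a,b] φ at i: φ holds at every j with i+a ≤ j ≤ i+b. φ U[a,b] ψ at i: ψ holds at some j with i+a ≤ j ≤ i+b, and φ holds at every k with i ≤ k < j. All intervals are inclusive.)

Need some j in [1,3] with G[<=2] ¬down, and ¬left at every k in [1,j-1].
  j=1: G[<=2] ¬down — fails at 2.
  j=2: G[<=2] ¬down — fails at 2.
  j=3: G[<=2] ¬down holds, but ¬left fails at k=2 → not this j.
No j in the window works → until fails.

Does not hold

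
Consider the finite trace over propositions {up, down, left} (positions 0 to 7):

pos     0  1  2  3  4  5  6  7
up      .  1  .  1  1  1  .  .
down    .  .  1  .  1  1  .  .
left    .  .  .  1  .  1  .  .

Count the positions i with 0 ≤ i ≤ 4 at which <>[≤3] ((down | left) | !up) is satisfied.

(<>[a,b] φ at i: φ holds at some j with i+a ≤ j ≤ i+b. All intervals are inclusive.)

5

Evaluate at each i in [0,4]:
  i=0: ✓ (witness j=0)
  i=1: ✓ (witness j=2)
  i=2: ✓ (witness j=2)
  i=3: ✓ (witness j=3)
  i=4: ✓ (witness j=4)
Positions where it holds: {0, 1, 2, 3, 4} → 5.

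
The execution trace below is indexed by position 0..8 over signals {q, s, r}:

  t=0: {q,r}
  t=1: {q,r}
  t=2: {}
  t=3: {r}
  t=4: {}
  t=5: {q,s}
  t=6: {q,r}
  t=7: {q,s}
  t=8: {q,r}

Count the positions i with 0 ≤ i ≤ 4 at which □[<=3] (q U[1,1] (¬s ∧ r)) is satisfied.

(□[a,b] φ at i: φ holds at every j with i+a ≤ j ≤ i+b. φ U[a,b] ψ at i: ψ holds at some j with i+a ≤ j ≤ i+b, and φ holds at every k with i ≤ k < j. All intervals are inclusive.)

Evaluate at each i in [0,4]:
  i=0: ✗ (fails at j=1)
  i=1: ✗ (fails at j=1)
  i=2: ✗ (fails at j=2)
  i=3: ✗ (fails at j=3)
  i=4: ✗ (fails at j=4)
Positions where it holds: {} → 0.

0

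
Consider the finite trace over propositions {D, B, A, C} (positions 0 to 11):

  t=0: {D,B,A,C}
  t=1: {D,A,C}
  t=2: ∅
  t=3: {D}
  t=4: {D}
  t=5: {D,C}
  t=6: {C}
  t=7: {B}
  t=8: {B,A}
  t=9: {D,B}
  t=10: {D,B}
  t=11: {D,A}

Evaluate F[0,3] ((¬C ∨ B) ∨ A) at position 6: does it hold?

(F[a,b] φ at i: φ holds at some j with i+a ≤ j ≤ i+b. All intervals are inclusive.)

Yes

Check ((¬C ∨ B) ∨ A) at each j in [6,9]:
  j=6: false
  j=7: true
  j=8: true
  j=9: true
Found at j=7 → formula holds.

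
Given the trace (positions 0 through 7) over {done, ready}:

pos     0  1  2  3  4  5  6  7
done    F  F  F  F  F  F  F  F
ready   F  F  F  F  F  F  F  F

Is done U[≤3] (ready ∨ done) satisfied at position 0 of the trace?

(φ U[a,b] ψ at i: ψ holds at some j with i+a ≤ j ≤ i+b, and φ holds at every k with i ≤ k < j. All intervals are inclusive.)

False

Need some j in [0,3] with (ready ∨ done), and done at every k in [0,j-1].
  j=0: (ready ∨ done) false.
  j=1: (ready ∨ done) false.
  j=2: (ready ∨ done) false.
  j=3: (ready ∨ done) false.
No j in the window works → until fails.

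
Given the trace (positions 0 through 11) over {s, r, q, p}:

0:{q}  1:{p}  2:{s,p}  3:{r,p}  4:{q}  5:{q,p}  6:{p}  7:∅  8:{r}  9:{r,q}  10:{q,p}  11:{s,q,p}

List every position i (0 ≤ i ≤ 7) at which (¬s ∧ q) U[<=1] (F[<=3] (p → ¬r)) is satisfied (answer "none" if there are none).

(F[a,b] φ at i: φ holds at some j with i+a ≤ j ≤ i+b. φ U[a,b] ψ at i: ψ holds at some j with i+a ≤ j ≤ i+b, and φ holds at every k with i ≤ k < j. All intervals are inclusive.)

0, 1, 2, 3, 4, 5, 6, 7

Evaluate at each i in [0,7]:
  i=0: ✓ (rhs at j=0)
  i=1: ✓ (rhs at j=1)
  i=2: ✓ (rhs at j=2)
  i=3: ✓ (rhs at j=3)
  i=4: ✓ (rhs at j=4)
  i=5: ✓ (rhs at j=5)
  i=6: ✓ (rhs at j=6)
  i=7: ✓ (rhs at j=7)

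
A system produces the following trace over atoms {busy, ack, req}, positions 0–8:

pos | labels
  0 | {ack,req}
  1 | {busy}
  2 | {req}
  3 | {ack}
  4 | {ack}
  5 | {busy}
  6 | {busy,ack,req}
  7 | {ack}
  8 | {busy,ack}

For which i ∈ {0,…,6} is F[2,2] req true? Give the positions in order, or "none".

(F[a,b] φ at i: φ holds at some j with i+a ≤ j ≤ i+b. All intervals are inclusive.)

Evaluate at each i in [0,6]:
  i=0: ✓ (witness j=2)
  i=1: ✗ (none in [3,3])
  i=2: ✗ (none in [4,4])
  i=3: ✗ (none in [5,5])
  i=4: ✓ (witness j=6)
  i=5: ✗ (none in [7,7])
  i=6: ✗ (none in [8,8])

0, 4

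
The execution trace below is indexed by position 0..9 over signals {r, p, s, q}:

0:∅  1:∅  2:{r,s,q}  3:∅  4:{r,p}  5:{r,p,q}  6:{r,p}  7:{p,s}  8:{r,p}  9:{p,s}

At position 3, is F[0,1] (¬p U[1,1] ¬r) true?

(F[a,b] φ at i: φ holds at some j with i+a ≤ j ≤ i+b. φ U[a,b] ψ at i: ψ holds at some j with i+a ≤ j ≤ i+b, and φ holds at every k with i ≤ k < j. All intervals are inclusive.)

Check (¬p U[1,1] ¬r) at each j in [3,4]:
  j=3: fails
  j=4: fails
No position in the window satisfies it → formula fails.

No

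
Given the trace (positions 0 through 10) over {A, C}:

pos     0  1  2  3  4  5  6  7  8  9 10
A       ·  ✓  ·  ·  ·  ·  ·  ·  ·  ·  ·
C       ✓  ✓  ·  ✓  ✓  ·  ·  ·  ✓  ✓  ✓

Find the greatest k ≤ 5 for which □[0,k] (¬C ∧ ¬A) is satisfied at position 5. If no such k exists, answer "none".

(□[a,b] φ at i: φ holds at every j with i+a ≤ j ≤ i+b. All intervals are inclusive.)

(¬C ∧ ¬A) must hold from j=5 onward; find where it first fails.
  j=5: holds
  j=6: holds
  j=7: holds
  j=8: fails
Holds on [5,7], so largest k = 2.

2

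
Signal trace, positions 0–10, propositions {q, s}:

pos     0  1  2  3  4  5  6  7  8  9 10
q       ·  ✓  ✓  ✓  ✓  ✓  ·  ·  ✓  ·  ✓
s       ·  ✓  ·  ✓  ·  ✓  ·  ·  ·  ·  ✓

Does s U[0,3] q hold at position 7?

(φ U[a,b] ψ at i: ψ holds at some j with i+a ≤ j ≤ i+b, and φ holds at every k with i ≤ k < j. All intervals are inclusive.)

False

Need some j in [7,10] with q, and s at every k in [7,j-1].
  j=7: q false.
  j=8: q holds, but s fails at k=7 → not this j.
  j=9: q false.
  j=10: q holds, but s fails at k=7 → not this j.
No j in the window works → until fails.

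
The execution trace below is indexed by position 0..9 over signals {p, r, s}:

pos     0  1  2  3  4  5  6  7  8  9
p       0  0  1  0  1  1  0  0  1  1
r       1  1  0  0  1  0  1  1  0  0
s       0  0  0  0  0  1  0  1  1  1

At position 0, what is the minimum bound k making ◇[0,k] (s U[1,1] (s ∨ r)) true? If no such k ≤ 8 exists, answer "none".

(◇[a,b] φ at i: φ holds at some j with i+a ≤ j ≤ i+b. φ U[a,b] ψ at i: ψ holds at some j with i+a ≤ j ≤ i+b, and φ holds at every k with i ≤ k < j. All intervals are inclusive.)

Scan j = 0,1,… for (s U[1,1] (s ∨ r)):
  j=0: fails
  j=1: fails
  j=2: fails
  j=3: fails
  j=4: fails
  j=5: holds
First hit at j=5, so smallest k = 5-0 = 5.

5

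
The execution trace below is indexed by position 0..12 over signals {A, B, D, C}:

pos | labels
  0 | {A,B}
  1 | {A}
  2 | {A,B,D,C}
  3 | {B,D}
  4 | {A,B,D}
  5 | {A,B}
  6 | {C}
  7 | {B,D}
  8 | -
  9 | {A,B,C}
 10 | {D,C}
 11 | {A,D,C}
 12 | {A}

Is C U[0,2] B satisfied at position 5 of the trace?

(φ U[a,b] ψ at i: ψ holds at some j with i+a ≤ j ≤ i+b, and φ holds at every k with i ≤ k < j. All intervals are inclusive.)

Need some j in [5,7] with B, and C at every k in [5,j-1].
  j=5: B holds; no prefix to check → satisfied.

Yes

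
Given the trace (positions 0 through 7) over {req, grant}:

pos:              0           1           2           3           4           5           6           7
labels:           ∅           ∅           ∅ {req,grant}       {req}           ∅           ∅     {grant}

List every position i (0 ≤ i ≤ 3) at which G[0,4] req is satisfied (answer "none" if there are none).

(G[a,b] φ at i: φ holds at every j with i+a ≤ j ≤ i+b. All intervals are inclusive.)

none

Evaluate at each i in [0,3]:
  i=0: ✗ (fails at j=0)
  i=1: ✗ (fails at j=1)
  i=2: ✗ (fails at j=2)
  i=3: ✗ (fails at j=5)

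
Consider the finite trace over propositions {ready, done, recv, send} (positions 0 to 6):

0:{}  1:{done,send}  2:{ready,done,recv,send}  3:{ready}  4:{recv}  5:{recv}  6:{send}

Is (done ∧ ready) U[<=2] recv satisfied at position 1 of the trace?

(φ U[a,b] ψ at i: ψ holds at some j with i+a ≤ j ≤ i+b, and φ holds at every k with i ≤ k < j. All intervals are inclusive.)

Does not hold

Need some j in [1,3] with recv, and (done ∧ ready) at every k in [1,j-1].
  j=1: recv false.
  j=2: recv holds, but (done ∧ ready) fails at k=1 → not this j.
  j=3: recv false.
No j in the window works → until fails.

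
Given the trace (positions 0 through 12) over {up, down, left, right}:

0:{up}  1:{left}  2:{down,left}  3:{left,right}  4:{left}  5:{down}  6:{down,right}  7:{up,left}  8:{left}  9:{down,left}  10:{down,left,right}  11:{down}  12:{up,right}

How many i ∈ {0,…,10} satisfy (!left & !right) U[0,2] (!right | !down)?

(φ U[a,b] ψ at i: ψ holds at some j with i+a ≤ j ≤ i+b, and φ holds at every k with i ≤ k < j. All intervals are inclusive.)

9

Evaluate at each i in [0,10]:
  i=0: ✓ (rhs at j=0)
  i=1: ✓ (rhs at j=1)
  i=2: ✓ (rhs at j=2)
  i=3: ✓ (rhs at j=3)
  i=4: ✓ (rhs at j=4)
  i=5: ✓ (rhs at j=5)
  i=6: ✗ (lhs fails at k=6 before rhs at j=7)
  i=7: ✓ (rhs at j=7)
  i=8: ✓ (rhs at j=8)
  i=9: ✓ (rhs at j=9)
  i=10: ✗ (lhs fails at k=10 before rhs at j=11)
Positions where it holds: {0, 1, 2, 3, 4, 5, 7, 8, 9} → 9.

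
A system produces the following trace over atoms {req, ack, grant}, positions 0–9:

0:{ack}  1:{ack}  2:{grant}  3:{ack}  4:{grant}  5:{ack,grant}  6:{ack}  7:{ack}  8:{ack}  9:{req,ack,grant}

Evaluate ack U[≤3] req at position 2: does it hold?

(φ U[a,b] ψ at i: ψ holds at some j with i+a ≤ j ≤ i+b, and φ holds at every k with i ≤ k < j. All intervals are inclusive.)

Need some j in [2,5] with req, and ack at every k in [2,j-1].
  j=2: req false.
  j=3: req false.
  j=4: req false.
  j=5: req false.
No j in the window works → until fails.

False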